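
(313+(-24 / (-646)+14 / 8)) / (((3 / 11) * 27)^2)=49211305 / 8476812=5.81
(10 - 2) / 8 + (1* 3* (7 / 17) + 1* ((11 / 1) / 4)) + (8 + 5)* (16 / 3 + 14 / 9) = 57859 / 612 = 94.54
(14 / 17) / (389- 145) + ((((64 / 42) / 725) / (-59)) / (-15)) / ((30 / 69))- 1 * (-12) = 1677192472607 / 139726676250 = 12.00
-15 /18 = -5 /6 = -0.83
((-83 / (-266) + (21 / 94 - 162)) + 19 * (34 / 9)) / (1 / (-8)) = 40365512 / 56259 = 717.49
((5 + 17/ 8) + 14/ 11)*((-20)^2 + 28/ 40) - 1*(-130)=3075573/ 880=3494.97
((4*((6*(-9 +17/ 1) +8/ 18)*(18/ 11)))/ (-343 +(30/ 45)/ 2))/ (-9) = 872/ 8481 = 0.10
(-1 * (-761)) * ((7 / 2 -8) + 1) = -5327 / 2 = -2663.50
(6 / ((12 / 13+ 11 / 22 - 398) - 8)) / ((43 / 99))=-15444 / 452317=-0.03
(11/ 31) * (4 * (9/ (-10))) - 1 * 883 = -137063/ 155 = -884.28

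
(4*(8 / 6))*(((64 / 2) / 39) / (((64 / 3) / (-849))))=-2264 / 13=-174.15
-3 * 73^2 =-15987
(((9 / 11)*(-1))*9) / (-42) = 27 / 154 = 0.18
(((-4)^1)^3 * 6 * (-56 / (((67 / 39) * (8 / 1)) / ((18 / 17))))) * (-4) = -7547904 / 1139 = -6626.78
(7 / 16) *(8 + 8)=7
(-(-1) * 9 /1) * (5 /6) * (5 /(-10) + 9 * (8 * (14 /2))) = 15105 /4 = 3776.25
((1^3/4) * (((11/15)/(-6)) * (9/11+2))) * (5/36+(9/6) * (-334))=558961/12960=43.13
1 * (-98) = -98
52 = 52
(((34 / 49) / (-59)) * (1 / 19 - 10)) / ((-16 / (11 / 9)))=-561 / 62776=-0.01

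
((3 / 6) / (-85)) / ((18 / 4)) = -1 / 765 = -0.00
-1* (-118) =118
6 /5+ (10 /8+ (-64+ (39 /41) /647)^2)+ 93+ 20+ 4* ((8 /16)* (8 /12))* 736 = 219236059983563 /42220903740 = 5192.60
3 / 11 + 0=3 / 11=0.27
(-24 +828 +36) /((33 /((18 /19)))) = 5040 /209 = 24.11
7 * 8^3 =3584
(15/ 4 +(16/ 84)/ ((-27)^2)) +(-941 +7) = -56964773/ 61236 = -930.25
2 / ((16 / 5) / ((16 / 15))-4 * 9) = -2 / 33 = -0.06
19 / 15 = 1.27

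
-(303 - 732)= 429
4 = 4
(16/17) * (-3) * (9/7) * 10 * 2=-72.61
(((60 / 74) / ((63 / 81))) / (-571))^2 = 72900 / 21871156321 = 0.00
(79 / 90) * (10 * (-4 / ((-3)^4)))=-316 / 729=-0.43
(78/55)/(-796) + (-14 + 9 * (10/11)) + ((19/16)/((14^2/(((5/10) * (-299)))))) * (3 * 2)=-386297267/34323520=-11.25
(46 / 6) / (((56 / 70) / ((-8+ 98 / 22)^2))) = 58305 / 484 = 120.46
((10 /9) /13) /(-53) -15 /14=-93155 /86814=-1.07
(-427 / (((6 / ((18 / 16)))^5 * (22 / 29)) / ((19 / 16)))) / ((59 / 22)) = -57172311 / 989855744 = -0.06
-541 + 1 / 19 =-10278 / 19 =-540.95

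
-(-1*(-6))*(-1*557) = 3342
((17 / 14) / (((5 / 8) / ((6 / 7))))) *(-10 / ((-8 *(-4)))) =-51 / 98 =-0.52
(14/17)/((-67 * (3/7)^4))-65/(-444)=-2975927/13654332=-0.22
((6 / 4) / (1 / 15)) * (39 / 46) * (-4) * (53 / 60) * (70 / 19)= -217035 / 874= -248.32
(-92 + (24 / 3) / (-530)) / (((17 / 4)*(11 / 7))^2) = -19117056 / 9266785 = -2.06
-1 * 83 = -83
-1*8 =-8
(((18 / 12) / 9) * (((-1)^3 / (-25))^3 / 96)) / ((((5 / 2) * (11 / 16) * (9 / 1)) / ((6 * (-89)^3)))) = -704969 / 23203125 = -0.03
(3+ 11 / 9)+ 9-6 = 65 / 9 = 7.22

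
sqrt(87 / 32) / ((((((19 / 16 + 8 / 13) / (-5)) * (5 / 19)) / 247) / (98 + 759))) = -104569426 * sqrt(174) / 375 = -3678307.91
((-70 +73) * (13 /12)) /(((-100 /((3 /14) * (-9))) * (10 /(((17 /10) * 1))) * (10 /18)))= 53703 /2800000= 0.02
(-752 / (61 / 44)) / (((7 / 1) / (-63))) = 4881.84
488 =488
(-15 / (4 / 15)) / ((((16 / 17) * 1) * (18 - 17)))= -3825 / 64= -59.77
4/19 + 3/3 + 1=42/19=2.21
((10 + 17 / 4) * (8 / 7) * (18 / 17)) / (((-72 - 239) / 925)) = -1898100 / 37009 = -51.29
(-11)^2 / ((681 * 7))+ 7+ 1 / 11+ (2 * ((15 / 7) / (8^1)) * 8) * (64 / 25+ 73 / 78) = 75321352 / 3408405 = 22.10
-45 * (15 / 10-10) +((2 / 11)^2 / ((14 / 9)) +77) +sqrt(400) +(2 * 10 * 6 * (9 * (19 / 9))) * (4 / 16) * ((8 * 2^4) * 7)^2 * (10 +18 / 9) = 9302197691669 / 1694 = 5491261919.52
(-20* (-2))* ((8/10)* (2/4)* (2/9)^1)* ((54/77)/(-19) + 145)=6786592/13167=515.42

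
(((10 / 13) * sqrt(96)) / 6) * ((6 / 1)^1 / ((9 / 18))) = 80 * sqrt(6) / 13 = 15.07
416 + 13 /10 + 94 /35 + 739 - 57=77139 /70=1101.99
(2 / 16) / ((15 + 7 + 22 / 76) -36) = -19 / 2084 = -0.01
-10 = -10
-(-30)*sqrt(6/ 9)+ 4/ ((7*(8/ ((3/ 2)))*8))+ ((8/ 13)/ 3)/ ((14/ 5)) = 24.58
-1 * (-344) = 344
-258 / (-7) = 258 / 7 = 36.86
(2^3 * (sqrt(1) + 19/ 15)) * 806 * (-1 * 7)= -1534624/ 15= -102308.27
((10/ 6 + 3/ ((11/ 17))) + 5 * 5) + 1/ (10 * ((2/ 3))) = 20759/ 660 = 31.45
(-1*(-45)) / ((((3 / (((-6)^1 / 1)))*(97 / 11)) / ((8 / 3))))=-2640 / 97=-27.22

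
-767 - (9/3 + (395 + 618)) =-1783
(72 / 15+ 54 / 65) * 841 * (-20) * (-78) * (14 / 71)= 103422816 / 71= 1456659.38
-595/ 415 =-1.43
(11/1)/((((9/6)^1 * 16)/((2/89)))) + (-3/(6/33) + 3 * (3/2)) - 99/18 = -18679/1068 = -17.49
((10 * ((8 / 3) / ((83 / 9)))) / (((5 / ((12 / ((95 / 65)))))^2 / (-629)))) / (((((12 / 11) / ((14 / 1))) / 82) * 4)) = -193301140032 / 149815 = -1290265.59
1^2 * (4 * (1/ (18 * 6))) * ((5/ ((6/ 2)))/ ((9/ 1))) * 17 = 85/ 729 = 0.12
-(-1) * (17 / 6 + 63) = 395 / 6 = 65.83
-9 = -9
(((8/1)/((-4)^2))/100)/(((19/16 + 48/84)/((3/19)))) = 42/93575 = 0.00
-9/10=-0.90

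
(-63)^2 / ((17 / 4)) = 15876 / 17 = 933.88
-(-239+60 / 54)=2141 / 9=237.89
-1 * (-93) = 93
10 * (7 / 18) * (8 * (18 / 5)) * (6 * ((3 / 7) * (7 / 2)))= 1008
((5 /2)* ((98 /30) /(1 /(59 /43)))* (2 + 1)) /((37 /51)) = 147441 /3182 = 46.34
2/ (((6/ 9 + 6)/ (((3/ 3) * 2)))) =3/ 5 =0.60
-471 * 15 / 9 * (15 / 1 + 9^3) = -584040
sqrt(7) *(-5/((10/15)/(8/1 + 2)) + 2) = -73 *sqrt(7) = -193.14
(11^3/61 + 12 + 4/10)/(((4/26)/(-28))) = -1899534/305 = -6227.98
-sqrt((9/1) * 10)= -3 * sqrt(10)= -9.49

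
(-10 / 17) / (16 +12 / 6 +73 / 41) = -410 / 13787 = -0.03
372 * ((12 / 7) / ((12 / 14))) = 744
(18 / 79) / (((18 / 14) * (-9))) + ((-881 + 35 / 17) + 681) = -2392753 / 12087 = -197.96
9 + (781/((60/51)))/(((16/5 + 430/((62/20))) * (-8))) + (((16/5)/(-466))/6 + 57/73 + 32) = 2465961257377/59860794240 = 41.19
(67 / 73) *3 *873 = 175473 / 73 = 2403.74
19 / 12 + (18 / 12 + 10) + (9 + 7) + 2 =373 / 12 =31.08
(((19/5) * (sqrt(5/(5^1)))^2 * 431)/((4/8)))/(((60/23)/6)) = 188347/25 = 7533.88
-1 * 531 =-531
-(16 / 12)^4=-256 / 81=-3.16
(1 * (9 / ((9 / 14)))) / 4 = 7 / 2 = 3.50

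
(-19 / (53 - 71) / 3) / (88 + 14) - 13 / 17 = -4193 / 5508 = -0.76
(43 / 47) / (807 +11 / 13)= 559 / 493594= 0.00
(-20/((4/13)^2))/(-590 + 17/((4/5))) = 13/35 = 0.37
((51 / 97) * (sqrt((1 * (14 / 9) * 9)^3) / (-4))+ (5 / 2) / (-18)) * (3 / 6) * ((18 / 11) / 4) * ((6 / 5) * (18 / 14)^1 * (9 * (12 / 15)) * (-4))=486 / 385+ 446148 * sqrt(14) / 26675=63.84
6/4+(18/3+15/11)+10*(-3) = -465/22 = -21.14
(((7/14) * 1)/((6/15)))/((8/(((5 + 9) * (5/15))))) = 35/48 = 0.73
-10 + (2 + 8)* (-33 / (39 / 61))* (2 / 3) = -13810 / 39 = -354.10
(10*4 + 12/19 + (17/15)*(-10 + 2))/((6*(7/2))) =8996/5985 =1.50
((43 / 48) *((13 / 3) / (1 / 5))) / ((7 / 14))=2795 / 72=38.82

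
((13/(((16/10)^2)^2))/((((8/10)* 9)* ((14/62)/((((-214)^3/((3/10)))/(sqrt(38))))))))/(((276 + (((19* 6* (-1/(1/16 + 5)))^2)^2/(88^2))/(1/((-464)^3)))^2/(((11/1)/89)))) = -519811844831314363360085625* sqrt(38)/44117214970770299812827986237428714602496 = -0.00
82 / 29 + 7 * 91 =639.83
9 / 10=0.90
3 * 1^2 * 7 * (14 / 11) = 294 / 11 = 26.73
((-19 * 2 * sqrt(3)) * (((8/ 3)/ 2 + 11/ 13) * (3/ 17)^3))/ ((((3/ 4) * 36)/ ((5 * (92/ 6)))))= -43700 * sqrt(3)/ 33813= -2.24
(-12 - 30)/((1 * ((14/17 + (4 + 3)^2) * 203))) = -102/24563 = -0.00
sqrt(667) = 25.83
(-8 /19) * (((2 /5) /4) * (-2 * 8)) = 64 /95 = 0.67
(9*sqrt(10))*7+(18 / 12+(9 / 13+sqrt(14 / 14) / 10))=201.52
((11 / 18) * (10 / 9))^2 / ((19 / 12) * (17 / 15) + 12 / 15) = 60500 / 340443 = 0.18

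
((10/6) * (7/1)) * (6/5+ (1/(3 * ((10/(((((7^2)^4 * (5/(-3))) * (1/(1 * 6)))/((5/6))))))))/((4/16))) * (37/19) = -2986152932/513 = -5820960.88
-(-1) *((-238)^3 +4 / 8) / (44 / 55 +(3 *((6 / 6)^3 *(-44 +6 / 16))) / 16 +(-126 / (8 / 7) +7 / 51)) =114741.62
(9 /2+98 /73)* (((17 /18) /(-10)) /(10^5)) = -14501 /2628000000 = -0.00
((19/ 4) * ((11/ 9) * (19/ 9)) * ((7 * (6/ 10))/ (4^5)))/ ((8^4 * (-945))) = -3971/ 305764761600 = -0.00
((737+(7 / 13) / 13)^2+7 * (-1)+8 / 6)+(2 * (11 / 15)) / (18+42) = 543224.41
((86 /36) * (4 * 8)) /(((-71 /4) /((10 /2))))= -13760 /639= -21.53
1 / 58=0.02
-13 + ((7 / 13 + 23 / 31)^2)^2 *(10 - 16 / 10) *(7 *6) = 123339457880239 / 131883416405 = 935.22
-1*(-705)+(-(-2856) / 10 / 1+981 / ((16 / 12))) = 34527 / 20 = 1726.35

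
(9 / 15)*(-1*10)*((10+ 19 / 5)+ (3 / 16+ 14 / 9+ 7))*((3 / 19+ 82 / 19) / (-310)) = 1.95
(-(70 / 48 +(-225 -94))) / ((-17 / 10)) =-38105 / 204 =-186.79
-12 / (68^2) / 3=-1 / 1156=-0.00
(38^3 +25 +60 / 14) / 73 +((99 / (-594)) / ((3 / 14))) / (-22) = 752.11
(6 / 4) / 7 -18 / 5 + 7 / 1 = 253 / 70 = 3.61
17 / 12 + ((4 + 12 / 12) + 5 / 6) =29 / 4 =7.25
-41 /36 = -1.14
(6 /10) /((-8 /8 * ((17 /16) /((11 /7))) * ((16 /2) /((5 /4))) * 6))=-11 /476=-0.02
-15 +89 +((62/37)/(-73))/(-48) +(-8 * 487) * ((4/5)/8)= -102292117/324120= -315.60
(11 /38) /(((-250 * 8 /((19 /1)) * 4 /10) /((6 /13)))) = -33 /10400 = -0.00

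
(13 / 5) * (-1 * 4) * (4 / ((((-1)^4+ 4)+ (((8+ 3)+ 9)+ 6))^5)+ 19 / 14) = -2828560410 / 200404057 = -14.11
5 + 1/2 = 11/2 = 5.50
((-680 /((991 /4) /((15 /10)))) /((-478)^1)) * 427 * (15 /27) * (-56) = -81300800 /710547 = -114.42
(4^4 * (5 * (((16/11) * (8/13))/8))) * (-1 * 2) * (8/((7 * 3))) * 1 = -327680/3003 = -109.12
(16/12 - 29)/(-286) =83/858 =0.10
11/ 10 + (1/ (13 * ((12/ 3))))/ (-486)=138991/ 126360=1.10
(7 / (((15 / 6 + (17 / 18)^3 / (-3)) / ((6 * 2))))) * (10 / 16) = 918540 / 38827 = 23.66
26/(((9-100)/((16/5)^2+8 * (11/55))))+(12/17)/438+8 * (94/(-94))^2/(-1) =-2471722/217175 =-11.38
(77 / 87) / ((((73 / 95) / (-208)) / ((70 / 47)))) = -106506400 / 298497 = -356.81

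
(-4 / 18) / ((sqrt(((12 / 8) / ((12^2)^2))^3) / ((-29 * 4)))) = 17104896 * sqrt(6) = 41898267.30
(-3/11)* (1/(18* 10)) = -1/660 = -0.00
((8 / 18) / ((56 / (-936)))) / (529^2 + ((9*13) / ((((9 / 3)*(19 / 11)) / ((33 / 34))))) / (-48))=-0.00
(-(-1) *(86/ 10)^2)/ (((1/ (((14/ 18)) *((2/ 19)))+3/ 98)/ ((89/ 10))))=8063489/ 150000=53.76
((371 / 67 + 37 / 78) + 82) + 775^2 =3139326199 / 5226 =600713.01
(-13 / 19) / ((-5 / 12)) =156 / 95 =1.64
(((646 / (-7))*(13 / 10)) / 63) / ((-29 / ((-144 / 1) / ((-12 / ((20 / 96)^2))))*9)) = 0.00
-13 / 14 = -0.93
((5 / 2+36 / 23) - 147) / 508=-6575 / 23368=-0.28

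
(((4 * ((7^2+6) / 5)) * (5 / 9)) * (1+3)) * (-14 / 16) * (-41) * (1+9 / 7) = 72160 / 9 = 8017.78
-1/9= -0.11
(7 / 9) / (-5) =-0.16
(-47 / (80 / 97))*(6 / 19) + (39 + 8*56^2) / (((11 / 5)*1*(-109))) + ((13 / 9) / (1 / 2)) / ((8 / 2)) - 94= -1771917887 / 8201160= -216.06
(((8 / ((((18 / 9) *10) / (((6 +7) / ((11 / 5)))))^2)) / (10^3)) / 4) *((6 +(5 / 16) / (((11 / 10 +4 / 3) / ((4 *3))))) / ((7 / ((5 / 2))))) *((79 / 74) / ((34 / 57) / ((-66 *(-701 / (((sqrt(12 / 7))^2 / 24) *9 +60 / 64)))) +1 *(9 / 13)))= 7635497526891 / 10530915513844000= 0.00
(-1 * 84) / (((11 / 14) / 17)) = -19992 / 11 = -1817.45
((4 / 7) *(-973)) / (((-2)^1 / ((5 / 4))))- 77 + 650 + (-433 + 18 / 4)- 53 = 439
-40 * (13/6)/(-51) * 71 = 18460/153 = 120.65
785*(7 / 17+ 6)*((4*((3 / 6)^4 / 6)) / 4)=85565 / 1632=52.43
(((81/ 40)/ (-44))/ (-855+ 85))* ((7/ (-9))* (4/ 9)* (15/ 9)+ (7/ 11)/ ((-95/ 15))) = -4909/ 121387200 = -0.00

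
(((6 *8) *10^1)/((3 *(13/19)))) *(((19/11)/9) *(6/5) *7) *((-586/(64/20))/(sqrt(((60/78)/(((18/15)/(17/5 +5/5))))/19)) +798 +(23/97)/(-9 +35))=121660.64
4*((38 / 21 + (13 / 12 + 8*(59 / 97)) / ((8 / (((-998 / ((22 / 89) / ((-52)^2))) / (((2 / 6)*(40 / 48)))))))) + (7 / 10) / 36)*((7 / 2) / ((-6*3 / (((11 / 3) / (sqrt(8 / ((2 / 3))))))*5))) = 78586654087597*sqrt(3) / 28285200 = 4812272.06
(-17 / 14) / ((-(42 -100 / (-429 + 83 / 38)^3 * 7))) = 1480215892547 / 51198066551908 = 0.03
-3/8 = -0.38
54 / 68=27 / 34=0.79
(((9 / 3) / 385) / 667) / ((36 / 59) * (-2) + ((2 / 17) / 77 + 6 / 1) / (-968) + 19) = 121363 / 184639076735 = 0.00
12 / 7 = 1.71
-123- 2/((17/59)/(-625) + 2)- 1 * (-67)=-57.00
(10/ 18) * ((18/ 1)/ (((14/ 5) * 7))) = 25/ 49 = 0.51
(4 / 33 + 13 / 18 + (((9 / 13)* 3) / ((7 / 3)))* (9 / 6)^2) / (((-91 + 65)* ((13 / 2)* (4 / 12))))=-102565 / 2030028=-0.05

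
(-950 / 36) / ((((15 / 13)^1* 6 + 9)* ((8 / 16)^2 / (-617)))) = 4090.15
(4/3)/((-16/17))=-17/12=-1.42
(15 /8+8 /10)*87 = 9309 /40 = 232.72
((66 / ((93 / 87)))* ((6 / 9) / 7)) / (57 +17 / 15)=4785 / 47306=0.10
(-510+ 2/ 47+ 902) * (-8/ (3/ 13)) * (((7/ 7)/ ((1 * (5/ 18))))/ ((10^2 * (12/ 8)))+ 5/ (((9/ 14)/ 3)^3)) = -1095538860208/ 158625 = -6906470.36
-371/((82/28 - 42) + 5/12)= 31164/3247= 9.60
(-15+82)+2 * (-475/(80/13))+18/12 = -687/8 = -85.88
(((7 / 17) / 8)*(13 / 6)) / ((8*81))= 91 / 528768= 0.00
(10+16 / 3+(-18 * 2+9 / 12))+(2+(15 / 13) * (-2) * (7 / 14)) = -2975 / 156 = -19.07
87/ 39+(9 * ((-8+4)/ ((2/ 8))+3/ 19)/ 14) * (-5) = 26257/ 494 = 53.15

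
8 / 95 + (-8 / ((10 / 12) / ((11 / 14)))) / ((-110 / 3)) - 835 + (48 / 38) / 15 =-2775131 / 3325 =-834.63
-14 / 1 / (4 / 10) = -35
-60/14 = -30/7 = -4.29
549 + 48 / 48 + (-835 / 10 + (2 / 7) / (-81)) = 529007 / 1134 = 466.50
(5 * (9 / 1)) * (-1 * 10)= -450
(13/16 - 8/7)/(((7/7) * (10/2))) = -37/560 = -0.07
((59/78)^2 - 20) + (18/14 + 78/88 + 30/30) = -3807653/234234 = -16.26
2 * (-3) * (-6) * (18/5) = 648/5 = 129.60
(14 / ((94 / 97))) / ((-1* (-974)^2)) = -0.00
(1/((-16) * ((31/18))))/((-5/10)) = 0.07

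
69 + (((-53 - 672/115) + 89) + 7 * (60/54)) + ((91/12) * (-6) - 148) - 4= -187471/2070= -90.57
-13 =-13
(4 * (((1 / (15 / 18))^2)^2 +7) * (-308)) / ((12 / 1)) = -1746668 / 1875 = -931.56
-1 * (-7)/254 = 0.03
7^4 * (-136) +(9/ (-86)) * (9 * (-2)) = -14040967/ 43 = -326534.12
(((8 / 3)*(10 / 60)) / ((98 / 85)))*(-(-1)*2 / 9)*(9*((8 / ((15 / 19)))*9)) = 10336 / 147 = 70.31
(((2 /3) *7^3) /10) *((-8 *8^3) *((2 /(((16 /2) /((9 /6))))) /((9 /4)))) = -702464 /45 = -15610.31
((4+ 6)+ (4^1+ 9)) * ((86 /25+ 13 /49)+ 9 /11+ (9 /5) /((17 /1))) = 24390879 /229075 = 106.48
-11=-11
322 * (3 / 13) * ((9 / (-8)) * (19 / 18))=-9177 / 104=-88.24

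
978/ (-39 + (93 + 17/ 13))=12714/ 719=17.68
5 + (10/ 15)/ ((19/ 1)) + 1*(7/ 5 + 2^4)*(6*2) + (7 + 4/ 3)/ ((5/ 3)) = 218.84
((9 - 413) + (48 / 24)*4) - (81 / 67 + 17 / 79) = -2103566 / 5293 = -397.42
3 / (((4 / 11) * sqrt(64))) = 33 / 32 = 1.03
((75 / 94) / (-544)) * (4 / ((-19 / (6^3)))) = 2025 / 30362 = 0.07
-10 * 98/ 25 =-196/ 5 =-39.20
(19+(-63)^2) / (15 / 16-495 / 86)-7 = -2766949 / 3315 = -834.68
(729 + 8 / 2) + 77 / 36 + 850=57065 / 36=1585.14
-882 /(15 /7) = -2058 /5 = -411.60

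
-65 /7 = -9.29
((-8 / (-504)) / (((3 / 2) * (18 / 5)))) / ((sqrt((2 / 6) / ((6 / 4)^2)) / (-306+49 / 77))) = -16795 * sqrt(3) / 12474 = -2.33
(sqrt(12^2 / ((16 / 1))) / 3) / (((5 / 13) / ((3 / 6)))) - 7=-57 / 10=-5.70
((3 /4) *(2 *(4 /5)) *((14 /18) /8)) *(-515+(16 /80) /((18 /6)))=-13517 /225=-60.08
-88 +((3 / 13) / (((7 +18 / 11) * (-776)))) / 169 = -14252729953 / 161962840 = -88.00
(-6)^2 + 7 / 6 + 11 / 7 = 1627 / 42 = 38.74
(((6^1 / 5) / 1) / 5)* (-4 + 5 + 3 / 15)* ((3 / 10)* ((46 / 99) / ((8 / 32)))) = 1104 / 6875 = 0.16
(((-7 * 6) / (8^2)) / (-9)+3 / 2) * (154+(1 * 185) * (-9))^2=344751271 / 96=3591159.07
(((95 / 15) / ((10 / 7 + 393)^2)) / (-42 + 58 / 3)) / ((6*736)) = -0.00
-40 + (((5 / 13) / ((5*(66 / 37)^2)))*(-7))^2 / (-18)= -2308937710369 / 57721146912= -40.00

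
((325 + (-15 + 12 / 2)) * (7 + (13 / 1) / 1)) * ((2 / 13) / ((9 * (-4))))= -27.01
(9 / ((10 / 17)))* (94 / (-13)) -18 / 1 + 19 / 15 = -24836 / 195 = -127.36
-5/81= -0.06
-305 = -305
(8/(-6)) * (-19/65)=76/195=0.39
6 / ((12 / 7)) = 7 / 2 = 3.50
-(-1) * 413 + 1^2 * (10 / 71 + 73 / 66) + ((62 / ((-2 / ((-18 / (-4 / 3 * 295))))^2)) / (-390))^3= 719554469912897200829800192109 / 1737018333879488088000000000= 414.25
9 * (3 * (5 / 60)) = 2.25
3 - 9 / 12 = 9 / 4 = 2.25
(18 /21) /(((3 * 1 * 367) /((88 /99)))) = 16 /23121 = 0.00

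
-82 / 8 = -41 / 4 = -10.25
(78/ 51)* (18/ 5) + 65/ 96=50453/ 8160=6.18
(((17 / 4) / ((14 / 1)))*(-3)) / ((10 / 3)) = -153 / 560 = -0.27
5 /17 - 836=-14207 /17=-835.71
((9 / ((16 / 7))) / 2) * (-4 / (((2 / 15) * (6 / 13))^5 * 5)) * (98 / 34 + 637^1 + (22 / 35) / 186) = -4930039175085375 / 4317184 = -1141957158.90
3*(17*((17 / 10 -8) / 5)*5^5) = -401625 / 2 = -200812.50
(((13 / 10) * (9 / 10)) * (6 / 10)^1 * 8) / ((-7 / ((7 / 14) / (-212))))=351 / 185500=0.00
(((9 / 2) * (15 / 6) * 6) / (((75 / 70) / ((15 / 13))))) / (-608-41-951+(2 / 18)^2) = -76545 / 1684787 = -0.05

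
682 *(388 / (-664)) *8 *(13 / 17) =-3440008 / 1411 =-2437.99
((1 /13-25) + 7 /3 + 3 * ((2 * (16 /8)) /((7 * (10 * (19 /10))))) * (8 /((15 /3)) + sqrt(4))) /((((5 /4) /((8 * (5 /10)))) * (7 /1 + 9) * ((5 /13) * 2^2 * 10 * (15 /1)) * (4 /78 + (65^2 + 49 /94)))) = -352816451 /77261108137500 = -0.00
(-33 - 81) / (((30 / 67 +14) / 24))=-22914 / 121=-189.37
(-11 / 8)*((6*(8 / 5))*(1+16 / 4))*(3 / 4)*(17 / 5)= -1683 / 10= -168.30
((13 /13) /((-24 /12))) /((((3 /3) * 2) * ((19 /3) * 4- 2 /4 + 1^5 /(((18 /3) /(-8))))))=-1 /94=-0.01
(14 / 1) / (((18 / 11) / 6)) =154 / 3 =51.33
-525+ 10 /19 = -9965 /19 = -524.47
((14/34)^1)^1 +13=228/17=13.41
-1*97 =-97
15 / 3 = 5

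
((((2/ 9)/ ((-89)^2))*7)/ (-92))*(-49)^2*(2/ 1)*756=-1411788/ 182183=-7.75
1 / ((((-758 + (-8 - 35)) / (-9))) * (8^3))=1 / 45568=0.00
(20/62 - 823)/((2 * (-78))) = 8501/1612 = 5.27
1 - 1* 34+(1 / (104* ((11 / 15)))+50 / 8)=-30587 / 1144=-26.74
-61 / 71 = -0.86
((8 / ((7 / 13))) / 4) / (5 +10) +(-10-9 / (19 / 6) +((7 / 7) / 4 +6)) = -50629 / 7980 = -6.34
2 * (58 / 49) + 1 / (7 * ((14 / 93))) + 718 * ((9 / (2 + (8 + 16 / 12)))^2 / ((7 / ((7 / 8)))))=13575239 / 226576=59.91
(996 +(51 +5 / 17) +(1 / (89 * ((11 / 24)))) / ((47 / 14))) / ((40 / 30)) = 614415873 / 782221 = 785.48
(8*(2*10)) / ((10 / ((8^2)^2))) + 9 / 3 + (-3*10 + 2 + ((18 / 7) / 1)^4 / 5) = 786564531 / 12005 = 65519.74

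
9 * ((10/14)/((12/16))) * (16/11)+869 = 67873/77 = 881.47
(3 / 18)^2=1 / 36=0.03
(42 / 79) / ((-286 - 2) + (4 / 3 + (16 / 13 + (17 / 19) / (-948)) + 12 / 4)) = -124488 / 66134281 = -0.00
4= 4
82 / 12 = 6.83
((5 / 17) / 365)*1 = 0.00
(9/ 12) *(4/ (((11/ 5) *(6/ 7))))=35/ 22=1.59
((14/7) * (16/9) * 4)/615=128/5535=0.02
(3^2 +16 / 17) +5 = 254 / 17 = 14.94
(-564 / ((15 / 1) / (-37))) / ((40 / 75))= 5217 / 2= 2608.50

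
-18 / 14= -9 / 7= -1.29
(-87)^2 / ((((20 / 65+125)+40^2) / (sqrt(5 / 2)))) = 6.94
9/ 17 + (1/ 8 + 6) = 905/ 136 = 6.65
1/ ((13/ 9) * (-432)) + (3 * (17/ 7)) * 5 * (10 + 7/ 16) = 207601/ 546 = 380.22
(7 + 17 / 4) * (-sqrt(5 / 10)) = -45 * sqrt(2) / 8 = -7.95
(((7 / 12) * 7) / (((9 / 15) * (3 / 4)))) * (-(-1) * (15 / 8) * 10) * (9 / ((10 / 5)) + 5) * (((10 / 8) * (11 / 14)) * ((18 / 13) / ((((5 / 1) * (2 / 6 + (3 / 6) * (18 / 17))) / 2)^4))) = 899771733 / 8859136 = 101.56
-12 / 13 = -0.92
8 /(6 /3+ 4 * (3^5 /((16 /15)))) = 32 /3653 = 0.01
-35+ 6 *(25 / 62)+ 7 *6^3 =45862 / 31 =1479.42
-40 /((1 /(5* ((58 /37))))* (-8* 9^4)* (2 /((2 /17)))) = 1450 /4126869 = 0.00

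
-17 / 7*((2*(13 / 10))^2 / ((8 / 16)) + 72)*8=-290768 / 175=-1661.53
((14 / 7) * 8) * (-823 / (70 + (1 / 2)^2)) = -187.44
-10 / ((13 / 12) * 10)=-12 / 13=-0.92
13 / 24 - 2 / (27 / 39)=-169 / 72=-2.35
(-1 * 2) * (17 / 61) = -34 / 61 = -0.56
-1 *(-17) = 17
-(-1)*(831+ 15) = 846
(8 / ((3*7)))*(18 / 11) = 48 / 77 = 0.62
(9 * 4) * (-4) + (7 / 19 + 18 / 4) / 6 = -32647 / 228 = -143.19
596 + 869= 1465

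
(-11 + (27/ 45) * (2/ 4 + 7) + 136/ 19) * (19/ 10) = 5/ 4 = 1.25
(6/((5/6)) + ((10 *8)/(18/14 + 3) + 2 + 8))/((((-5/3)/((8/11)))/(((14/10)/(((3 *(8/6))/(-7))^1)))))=52724/1375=38.34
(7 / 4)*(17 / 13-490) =-44471 / 52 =-855.21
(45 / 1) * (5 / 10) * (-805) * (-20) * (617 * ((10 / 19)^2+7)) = 587156172750 / 361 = 1626471392.66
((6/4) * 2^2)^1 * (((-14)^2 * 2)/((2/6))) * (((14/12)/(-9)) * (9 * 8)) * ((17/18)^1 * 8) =-1492736/3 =-497578.67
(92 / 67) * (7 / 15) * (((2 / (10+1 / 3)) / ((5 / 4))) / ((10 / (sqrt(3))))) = 0.02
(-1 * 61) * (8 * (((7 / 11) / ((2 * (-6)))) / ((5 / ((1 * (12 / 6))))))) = 1708 / 165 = 10.35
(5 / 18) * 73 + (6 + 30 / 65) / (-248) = 73453 / 3627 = 20.25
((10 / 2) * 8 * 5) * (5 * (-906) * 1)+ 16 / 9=-905998.22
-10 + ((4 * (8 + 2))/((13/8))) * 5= 1470/13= 113.08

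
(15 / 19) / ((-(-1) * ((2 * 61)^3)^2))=0.00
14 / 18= 7 / 9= 0.78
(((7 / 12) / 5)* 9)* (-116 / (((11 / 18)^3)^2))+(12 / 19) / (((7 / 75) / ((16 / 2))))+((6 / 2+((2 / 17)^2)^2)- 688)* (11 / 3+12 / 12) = -539300584823828818 / 98395093276865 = -5480.97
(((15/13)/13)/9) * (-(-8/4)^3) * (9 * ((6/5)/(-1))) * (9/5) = -1296/845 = -1.53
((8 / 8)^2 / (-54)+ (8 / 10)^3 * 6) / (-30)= -0.10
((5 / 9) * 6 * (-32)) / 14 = -160 / 21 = -7.62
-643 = -643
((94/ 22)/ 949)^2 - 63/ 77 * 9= -802433282/ 108972721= -7.36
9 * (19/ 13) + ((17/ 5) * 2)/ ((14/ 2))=6427/ 455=14.13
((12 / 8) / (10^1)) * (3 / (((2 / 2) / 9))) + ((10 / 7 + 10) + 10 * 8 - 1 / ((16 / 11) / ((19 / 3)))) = 153089 / 1680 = 91.12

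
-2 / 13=-0.15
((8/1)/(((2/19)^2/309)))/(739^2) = 223098/546121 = 0.41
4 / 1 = 4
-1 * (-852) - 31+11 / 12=9863 / 12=821.92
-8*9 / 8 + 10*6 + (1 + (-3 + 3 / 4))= 199 / 4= 49.75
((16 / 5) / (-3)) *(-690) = 736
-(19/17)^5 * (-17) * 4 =9904396/83521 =118.59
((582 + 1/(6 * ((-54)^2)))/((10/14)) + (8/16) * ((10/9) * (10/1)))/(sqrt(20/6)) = 71764711 * sqrt(30)/874800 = 449.33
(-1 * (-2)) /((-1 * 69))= -2 /69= -0.03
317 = 317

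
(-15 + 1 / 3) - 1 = -15.67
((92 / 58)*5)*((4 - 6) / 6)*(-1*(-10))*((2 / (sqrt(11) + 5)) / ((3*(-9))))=11500 / 16443 - 2300*sqrt(11) / 16443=0.24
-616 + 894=278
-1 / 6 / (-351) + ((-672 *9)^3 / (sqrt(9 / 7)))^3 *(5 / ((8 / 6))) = 1 / 2106 - 10526199238355991722303478332129280 *sqrt(7) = -27849705435407460008532650000000000.00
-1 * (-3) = 3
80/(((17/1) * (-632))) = -10/1343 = -0.01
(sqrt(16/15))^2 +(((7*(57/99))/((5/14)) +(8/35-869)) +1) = -197602/231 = -855.42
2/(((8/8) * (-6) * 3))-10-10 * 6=-631/9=-70.11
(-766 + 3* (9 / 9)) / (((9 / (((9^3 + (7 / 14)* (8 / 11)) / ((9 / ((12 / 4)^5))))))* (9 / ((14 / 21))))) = -12243098 / 99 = -123667.66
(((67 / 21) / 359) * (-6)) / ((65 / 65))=-134 / 2513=-0.05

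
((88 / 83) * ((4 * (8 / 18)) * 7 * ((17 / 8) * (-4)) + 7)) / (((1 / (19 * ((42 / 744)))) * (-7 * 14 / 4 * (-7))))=-0.65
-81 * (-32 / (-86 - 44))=-1296 / 65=-19.94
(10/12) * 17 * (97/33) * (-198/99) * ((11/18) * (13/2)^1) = -107185/324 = -330.82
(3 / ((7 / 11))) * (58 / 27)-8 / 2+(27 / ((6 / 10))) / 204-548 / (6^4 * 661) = 80877427 / 12742758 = 6.35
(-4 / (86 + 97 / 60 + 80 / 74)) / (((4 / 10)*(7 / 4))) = -88800 / 1378363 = -0.06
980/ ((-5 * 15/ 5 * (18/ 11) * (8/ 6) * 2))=-539/ 36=-14.97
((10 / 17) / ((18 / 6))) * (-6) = -20 / 17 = -1.18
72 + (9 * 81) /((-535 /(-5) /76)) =63108 /107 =589.79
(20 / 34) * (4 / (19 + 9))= 10 / 119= 0.08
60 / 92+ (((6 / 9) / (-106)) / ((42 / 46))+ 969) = 74465849 / 76797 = 969.65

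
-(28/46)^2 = -196/529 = -0.37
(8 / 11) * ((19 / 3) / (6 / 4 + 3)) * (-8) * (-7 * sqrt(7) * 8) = 136192 * sqrt(7) / 297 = 1213.23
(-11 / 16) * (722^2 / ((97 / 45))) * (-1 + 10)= -580580055 / 388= -1496340.35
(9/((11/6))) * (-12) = -648/11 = -58.91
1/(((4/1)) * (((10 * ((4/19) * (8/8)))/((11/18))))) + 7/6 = 3569/2880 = 1.24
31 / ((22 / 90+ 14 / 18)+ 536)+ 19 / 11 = 474499 / 265826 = 1.78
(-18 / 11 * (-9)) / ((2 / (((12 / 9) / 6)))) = 18 / 11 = 1.64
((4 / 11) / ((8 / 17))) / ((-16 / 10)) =-85 / 176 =-0.48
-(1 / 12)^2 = -1 / 144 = -0.01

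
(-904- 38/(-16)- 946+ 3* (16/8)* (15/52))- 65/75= -2880947/1560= -1846.76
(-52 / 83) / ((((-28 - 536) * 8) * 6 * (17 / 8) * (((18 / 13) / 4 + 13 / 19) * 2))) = 3211 / 607596354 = 0.00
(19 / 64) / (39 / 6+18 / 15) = 95 / 2464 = 0.04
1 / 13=0.08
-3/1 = -3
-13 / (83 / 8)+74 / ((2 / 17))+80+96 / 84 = 411865 / 581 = 708.89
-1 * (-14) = 14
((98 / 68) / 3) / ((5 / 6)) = 49 / 85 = 0.58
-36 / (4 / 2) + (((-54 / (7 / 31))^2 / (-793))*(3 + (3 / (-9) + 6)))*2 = -3790170 / 2989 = -1268.04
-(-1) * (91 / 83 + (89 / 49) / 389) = 1741938 / 1582063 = 1.10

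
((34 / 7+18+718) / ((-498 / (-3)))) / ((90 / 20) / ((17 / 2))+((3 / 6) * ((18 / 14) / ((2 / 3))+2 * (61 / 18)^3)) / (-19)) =-4884527448 / 1718021731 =-2.84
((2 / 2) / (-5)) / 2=-1 / 10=-0.10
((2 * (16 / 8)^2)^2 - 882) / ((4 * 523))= -409 / 1046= -0.39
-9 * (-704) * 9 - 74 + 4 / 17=968154 / 17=56950.24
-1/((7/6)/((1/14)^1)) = -3/49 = -0.06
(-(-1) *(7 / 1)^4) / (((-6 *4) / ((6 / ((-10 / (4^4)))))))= 76832 / 5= 15366.40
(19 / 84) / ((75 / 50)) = 19 / 126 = 0.15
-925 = -925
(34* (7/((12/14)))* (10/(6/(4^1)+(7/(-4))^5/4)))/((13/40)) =-1364787200/415857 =-3281.87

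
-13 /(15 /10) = -26 /3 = -8.67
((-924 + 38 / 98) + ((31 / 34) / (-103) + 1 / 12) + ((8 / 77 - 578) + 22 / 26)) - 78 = -232417180277 / 147231084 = -1578.59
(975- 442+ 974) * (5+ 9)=21098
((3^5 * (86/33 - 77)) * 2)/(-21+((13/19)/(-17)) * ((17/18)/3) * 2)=102012615/59323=1719.61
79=79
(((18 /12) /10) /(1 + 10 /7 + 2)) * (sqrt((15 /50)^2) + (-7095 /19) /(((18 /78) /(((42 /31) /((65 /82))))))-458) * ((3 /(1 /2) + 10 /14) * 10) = -2677022193 /365180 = -7330.69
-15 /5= -3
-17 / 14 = -1.21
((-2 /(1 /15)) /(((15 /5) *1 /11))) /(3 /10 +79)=-1100 /793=-1.39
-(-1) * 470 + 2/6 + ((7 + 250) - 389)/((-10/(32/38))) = 137213/285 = 481.45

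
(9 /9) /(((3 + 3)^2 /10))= 5 /18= 0.28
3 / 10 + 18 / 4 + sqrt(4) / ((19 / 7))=526 / 95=5.54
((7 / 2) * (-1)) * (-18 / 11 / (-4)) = -63 / 44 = -1.43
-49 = -49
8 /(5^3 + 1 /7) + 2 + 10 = 2642 /219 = 12.06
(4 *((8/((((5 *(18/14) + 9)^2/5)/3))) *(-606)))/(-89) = 98980/7209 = 13.73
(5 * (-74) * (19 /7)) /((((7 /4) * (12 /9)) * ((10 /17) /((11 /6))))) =-1341.44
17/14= 1.21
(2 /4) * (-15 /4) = -15 /8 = -1.88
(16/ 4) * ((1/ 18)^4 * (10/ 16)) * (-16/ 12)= -5/ 157464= -0.00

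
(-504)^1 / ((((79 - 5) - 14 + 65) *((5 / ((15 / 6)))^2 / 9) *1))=-1134 / 125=-9.07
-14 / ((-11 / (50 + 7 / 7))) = 64.91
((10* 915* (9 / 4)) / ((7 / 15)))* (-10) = -3088125 / 7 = -441160.71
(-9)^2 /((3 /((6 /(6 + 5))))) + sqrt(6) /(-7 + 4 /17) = 162 /11 - 17 * sqrt(6) /115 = 14.37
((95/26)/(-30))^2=361/24336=0.01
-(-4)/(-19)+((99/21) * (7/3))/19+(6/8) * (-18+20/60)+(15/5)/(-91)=-12.91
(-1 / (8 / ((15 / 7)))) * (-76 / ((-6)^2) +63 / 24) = -185 / 1344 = -0.14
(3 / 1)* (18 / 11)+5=109 / 11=9.91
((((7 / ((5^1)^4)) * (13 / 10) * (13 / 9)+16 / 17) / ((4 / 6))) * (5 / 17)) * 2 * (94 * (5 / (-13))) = -43245217 / 1408875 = -30.69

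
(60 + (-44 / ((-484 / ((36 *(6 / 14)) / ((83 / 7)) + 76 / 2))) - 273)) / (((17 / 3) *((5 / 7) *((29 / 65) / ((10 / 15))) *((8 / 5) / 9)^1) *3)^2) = -356261662575 / 3550459792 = -100.34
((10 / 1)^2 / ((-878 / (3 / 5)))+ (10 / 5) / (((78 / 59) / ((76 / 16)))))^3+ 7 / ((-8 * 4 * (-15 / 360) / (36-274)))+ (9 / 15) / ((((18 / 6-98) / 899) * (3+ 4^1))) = -950213290240664388013 / 1067969882432980800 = -889.74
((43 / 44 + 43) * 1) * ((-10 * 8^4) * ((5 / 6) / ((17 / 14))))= -231168000 / 187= -1236192.51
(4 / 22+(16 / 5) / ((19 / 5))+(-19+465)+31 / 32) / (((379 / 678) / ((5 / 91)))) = 44.03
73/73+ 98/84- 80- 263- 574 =-5489/6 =-914.83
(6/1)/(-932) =-3/466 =-0.01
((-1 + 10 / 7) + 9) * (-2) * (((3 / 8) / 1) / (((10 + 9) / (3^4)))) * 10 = -40095 / 133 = -301.47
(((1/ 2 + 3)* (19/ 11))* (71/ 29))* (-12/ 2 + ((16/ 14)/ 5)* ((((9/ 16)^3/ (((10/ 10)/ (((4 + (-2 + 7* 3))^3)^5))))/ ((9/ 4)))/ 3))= 9711655181319522302482641/ 408320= 23784421976193971156.16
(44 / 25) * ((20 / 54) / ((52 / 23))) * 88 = 44528 / 1755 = 25.37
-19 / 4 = -4.75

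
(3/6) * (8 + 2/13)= 53/13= 4.08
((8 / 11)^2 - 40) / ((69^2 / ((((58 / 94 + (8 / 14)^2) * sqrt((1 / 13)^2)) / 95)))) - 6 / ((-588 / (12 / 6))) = 11142747799 / 546164153535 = 0.02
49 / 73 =0.67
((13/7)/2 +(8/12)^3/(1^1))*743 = 344009/378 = 910.08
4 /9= 0.44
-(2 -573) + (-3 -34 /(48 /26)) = 6595 /12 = 549.58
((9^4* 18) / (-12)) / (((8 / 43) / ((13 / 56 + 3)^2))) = -27727894809 / 50176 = -552612.70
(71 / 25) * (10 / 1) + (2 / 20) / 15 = 4261 / 150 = 28.41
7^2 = 49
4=4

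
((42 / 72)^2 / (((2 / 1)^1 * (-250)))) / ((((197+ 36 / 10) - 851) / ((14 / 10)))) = 343 / 234144000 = 0.00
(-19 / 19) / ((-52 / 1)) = 1 / 52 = 0.02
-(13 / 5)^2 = -6.76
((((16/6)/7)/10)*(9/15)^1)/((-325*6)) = -2/170625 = -0.00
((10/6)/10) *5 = 5/6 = 0.83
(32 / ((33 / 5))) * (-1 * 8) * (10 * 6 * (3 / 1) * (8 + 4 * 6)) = -2457600 / 11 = -223418.18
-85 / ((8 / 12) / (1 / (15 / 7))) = -119 / 2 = -59.50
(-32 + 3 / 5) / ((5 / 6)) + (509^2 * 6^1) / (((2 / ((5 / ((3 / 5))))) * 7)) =161919031 / 175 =925251.61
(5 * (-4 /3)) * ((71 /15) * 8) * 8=-18176 /9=-2019.56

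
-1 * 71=-71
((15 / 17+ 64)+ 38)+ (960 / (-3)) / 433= 751877 / 7361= 102.14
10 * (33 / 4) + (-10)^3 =-1835 / 2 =-917.50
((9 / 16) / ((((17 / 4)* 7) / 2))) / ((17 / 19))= 171 / 4046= 0.04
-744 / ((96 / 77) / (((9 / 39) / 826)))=-1023 / 6136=-0.17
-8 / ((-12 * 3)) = 2 / 9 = 0.22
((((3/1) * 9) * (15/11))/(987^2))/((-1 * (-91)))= 45/108349241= 0.00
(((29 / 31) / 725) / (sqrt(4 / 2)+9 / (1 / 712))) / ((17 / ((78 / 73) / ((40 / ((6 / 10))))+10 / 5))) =0.00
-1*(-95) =95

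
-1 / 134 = -0.01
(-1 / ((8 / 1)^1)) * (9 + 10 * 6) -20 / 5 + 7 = -45 / 8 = -5.62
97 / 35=2.77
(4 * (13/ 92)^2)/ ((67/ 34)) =2873/ 70886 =0.04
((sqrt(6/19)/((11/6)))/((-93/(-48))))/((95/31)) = 96 *sqrt(114)/19855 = 0.05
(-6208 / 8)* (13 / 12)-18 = -2576 / 3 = -858.67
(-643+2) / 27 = -23.74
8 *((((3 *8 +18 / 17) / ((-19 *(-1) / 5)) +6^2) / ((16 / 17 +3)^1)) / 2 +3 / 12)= 57578 / 1273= 45.23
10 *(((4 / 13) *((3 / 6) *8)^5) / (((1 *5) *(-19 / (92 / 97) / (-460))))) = 346685440 / 23959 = 14469.95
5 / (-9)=-5 / 9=-0.56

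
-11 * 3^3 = -297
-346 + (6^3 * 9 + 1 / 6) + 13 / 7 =67201 / 42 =1600.02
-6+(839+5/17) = 14166/17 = 833.29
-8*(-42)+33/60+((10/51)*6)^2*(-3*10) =1705259/5780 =295.03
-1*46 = -46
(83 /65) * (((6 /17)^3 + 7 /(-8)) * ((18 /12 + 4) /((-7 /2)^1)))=29821319 /17883320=1.67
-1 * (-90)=90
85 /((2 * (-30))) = -17 /12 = -1.42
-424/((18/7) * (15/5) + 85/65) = -38584/821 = -47.00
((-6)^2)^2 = 1296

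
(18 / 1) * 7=126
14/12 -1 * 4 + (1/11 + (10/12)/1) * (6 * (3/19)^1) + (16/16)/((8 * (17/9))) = -1.89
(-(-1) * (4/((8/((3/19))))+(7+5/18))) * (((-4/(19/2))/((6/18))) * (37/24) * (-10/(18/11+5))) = 5120060/237177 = 21.59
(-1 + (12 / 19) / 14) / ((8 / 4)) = -127 / 266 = -0.48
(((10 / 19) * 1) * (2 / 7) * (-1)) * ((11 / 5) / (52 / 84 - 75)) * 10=0.04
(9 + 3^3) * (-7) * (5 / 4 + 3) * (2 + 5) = -7497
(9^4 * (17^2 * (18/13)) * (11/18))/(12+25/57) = 1188872883/9217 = 128986.97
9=9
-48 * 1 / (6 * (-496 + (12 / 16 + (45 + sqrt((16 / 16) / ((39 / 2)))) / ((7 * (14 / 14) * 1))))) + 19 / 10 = 896 * sqrt(78) / 7306024759 + 140010166741 / 73060247590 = 1.92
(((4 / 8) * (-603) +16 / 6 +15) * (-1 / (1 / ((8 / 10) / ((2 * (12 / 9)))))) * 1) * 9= 15327 / 20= 766.35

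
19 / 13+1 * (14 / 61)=1341 / 793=1.69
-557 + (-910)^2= 827543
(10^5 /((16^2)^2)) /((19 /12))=9375 /9728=0.96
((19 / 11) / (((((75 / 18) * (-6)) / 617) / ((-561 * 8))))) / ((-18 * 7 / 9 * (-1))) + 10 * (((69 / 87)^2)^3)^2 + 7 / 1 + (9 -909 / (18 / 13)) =1613050719195653184455669 / 123835174121914164350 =13025.79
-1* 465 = -465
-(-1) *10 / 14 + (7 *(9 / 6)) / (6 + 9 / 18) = 212 / 91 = 2.33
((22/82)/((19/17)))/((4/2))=187/1558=0.12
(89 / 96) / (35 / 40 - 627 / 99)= -89 / 524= -0.17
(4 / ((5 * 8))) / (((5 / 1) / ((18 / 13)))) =9 / 325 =0.03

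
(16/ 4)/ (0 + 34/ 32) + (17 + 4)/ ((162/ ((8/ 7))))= 1796/ 459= 3.91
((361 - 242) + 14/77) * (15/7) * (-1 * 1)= -255.39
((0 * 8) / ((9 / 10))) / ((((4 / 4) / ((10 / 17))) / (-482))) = 0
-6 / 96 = -1 / 16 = -0.06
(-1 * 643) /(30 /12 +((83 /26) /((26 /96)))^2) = -36729446 /8078933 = -4.55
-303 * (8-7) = -303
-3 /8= -0.38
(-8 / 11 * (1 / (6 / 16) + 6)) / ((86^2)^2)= -13 / 112820433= -0.00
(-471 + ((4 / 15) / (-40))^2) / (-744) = 10597499 / 16740000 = 0.63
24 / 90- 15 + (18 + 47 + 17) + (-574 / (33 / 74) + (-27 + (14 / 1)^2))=-173396 / 165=-1050.88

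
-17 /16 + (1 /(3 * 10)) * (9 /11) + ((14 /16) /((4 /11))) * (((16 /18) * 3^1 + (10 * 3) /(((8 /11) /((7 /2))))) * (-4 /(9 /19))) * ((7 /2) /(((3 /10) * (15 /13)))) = -25841335127 /855360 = -30211.06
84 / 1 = 84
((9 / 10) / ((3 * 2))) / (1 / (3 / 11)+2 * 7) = 9 / 1060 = 0.01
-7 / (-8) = 7 / 8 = 0.88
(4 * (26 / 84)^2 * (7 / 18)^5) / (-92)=-57967 / 1564562304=-0.00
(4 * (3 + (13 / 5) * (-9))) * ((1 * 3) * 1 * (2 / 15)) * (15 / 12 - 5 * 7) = 5508 / 5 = 1101.60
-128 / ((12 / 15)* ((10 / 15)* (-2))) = 120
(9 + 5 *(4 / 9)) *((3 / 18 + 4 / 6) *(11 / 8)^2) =61105 / 3456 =17.68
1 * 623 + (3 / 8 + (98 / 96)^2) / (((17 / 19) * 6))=623.26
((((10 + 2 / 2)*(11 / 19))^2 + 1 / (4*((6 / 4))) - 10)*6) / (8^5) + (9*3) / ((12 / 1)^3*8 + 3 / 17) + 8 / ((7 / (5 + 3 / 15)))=76372262119 / 12834734080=5.95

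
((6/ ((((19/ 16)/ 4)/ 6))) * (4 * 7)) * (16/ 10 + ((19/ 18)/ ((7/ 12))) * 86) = 50712576/ 95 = 533816.59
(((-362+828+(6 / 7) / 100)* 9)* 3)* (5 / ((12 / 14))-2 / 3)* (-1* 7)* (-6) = 136517211 / 50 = 2730344.22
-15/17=-0.88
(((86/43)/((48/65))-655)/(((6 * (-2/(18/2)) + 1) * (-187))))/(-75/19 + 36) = -297445/911064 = -0.33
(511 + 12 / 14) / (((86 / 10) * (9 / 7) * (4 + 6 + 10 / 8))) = 14332 / 3483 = 4.11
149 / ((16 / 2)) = 149 / 8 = 18.62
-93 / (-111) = 31 / 37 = 0.84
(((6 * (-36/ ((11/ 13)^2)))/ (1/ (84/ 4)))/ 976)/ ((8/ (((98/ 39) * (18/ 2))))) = -1083537/ 59048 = -18.35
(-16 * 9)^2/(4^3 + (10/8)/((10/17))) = 165888/529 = 313.59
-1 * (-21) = 21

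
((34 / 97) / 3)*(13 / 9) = 442 / 2619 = 0.17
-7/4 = -1.75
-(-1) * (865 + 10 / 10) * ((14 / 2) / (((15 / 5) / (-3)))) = -6062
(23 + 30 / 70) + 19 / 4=28.18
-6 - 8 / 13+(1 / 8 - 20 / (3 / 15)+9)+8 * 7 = -41.49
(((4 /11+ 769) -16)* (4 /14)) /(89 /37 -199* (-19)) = 306619 /5389461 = 0.06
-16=-16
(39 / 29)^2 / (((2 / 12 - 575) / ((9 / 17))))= -0.00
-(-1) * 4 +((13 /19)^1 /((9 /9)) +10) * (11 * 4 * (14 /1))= 125124 /19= 6585.47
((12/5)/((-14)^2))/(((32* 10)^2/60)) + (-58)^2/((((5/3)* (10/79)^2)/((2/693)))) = 75245092301/206976000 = 363.55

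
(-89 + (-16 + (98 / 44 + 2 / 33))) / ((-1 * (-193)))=-6779 / 12738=-0.53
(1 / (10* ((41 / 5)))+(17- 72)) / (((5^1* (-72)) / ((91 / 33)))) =15197 / 36080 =0.42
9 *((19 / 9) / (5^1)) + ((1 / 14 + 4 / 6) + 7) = 2423 / 210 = 11.54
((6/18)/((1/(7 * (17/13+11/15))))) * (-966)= -4600.47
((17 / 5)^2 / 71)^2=83521 / 3150625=0.03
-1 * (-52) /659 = 52 /659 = 0.08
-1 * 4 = -4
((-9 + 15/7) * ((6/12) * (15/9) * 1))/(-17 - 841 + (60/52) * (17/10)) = 1040/155799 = 0.01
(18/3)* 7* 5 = 210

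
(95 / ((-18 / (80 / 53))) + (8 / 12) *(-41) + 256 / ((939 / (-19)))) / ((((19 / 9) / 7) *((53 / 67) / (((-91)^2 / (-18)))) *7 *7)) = 239513663935 / 150346107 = 1593.08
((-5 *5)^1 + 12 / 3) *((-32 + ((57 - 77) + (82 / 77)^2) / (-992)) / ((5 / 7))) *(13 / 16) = 91697931 / 120032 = 763.95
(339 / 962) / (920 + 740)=339 / 1596920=0.00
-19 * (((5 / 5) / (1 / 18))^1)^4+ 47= -1994497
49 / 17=2.88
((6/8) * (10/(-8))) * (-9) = 135/16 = 8.44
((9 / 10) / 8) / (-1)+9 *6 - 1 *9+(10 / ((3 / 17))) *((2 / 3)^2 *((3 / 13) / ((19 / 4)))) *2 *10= 12334793 / 177840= 69.36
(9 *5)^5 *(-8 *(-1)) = 1476225000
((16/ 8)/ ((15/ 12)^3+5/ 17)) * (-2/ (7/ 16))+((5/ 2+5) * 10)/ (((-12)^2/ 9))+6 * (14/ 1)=23172073/ 273840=84.62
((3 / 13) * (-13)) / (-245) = 3 / 245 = 0.01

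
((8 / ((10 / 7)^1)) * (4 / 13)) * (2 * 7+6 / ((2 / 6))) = 3584 / 65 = 55.14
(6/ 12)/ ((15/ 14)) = 7/ 15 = 0.47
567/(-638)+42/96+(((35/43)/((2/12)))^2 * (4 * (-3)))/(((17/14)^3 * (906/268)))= -334212511631761/7001180722448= -47.74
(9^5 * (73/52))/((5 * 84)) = 1436859/7280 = 197.37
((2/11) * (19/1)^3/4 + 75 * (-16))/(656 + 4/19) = -371279/274296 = -1.35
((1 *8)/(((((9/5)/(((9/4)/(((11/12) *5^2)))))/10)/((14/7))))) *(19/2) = 82.91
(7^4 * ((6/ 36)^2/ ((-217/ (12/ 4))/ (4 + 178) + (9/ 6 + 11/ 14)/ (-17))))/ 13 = -285719/ 29622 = -9.65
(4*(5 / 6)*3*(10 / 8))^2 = 625 / 4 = 156.25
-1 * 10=-10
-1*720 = -720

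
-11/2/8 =-11/16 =-0.69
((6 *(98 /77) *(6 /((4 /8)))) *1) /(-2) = -504 /11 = -45.82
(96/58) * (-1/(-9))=16/87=0.18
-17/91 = -0.19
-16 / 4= -4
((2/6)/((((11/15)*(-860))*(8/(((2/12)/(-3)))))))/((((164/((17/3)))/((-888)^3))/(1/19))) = -1722202/368467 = -4.67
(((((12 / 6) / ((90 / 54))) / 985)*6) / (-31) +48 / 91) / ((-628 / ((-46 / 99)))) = 28079642 / 71981834925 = 0.00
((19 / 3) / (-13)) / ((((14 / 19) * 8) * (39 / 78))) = -361 / 2184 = -0.17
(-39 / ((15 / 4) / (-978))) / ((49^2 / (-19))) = -966264 / 12005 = -80.49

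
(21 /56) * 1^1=0.38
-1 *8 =-8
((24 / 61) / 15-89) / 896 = -27137 / 273280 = -0.10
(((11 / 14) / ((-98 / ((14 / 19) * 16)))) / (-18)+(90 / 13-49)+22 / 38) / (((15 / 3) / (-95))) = 4519678 / 5733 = 788.36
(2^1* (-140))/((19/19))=-280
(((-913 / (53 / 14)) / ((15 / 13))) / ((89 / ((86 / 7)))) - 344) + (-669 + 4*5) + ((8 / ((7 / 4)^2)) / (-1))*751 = -10344294607 / 3466995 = -2983.65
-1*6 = -6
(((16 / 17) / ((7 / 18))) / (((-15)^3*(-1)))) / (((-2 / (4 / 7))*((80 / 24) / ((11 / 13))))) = -352 / 6768125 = -0.00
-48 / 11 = -4.36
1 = 1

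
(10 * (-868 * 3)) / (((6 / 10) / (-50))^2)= -542500000 / 3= -180833333.33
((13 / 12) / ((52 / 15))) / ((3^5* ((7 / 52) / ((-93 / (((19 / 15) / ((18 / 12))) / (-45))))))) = 50375 / 1064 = 47.34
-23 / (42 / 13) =-299 / 42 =-7.12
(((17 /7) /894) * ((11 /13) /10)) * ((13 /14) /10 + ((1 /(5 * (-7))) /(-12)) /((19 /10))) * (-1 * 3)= -140437 /2164016400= -0.00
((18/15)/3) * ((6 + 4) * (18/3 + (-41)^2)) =6748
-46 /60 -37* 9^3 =-809213 /30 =-26973.77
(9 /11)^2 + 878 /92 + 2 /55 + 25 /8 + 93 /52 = 21942889 /1447160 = 15.16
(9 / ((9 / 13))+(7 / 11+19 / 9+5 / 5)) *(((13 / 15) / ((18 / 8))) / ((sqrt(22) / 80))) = 110.03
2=2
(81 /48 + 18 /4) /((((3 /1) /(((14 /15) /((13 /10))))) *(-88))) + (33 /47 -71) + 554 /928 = -69.72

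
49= 49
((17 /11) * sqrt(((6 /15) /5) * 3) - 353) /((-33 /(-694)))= -244982 /33 +11798 * sqrt(6) /1815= -7407.77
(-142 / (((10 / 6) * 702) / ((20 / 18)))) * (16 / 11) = -0.20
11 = 11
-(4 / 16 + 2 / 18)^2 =-169 / 1296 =-0.13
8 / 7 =1.14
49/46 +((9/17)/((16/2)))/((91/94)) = 161335/142324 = 1.13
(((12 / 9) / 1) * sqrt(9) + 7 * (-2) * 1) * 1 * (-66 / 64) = 10.31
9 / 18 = 1 / 2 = 0.50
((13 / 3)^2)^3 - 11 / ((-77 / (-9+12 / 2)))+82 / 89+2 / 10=15037083217 / 2270835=6621.83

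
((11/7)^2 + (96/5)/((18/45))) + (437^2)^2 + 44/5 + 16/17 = 151894047323342/4165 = 36469159021.21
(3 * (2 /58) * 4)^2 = 144 /841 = 0.17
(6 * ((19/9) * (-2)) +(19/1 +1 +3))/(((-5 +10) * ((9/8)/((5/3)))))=-56/81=-0.69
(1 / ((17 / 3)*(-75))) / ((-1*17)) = 1 / 7225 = 0.00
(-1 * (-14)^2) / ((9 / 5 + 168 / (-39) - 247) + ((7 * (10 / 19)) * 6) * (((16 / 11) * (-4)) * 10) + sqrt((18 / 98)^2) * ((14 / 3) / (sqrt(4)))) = 18638620 / 145990179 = 0.13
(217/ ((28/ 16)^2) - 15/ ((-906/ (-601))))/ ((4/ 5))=643785/ 8456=76.13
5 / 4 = 1.25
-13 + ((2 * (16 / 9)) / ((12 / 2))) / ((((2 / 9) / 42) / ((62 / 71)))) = 6021 / 71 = 84.80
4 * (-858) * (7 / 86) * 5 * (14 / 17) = -840840 / 731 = -1150.26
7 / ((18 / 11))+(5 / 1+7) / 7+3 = 8.99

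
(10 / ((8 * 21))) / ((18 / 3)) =5 / 504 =0.01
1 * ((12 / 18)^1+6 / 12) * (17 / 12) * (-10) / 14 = -85 / 72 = -1.18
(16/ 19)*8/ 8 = 16/ 19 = 0.84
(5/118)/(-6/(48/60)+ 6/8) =-10/1593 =-0.01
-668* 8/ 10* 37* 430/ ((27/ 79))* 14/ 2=-4701774112/ 27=-174139781.93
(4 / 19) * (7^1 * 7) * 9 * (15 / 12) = 2205 / 19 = 116.05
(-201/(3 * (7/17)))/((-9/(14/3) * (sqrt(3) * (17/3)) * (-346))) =-67 * sqrt(3)/4671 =-0.02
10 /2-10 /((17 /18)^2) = -6.21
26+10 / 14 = 187 / 7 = 26.71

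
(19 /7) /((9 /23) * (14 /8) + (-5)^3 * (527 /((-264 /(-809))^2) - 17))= -30457152 /6917491247891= -0.00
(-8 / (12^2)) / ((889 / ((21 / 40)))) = -1 / 30480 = -0.00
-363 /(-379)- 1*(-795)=795.96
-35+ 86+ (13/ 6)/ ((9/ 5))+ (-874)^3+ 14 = -36051888121/ 54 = -667627557.80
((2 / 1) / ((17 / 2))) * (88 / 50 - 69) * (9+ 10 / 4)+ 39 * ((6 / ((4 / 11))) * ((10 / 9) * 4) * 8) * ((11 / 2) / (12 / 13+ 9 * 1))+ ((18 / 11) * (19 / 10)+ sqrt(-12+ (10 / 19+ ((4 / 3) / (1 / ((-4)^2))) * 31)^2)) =2 * sqrt(355803022) / 57+ 7540075421 / 603075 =13164.57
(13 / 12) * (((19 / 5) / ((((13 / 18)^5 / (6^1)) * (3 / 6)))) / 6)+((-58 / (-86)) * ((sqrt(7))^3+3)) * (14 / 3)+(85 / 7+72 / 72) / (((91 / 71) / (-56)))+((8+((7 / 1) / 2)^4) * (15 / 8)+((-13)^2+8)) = -272524579009 / 5501991040+2842 * sqrt(7) / 129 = 8.76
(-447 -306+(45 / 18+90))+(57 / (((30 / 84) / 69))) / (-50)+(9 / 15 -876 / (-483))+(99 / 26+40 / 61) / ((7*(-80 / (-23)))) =-448464698641 / 510692000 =-878.15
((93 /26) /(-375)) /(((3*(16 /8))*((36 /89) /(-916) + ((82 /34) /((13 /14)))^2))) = -2373713927 /10071916180500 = -0.00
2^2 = 4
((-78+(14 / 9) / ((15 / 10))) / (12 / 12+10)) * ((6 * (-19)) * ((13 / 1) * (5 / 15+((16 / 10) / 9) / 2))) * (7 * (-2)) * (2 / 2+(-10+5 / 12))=526092.85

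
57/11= 5.18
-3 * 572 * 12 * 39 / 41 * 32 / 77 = -2336256 / 287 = -8140.26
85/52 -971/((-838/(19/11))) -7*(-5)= 9259819/239668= 38.64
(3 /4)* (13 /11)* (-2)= -39 /22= -1.77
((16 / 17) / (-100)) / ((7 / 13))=-52 / 2975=-0.02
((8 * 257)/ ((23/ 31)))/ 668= 15934/ 3841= 4.15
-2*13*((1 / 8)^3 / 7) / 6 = -13 / 10752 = -0.00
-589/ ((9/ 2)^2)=-2356/ 81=-29.09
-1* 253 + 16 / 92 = -5815 / 23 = -252.83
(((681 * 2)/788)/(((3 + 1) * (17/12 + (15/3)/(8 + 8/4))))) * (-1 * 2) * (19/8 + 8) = -169569/36248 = -4.68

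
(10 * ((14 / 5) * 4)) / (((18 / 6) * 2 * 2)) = 28 / 3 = 9.33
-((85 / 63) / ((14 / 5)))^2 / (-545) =36125 / 84793716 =0.00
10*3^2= 90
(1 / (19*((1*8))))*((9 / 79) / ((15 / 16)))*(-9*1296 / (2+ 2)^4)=-0.04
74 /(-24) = -37 /12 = -3.08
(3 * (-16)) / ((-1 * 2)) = 24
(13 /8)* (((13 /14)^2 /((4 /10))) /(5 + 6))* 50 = 274625 /17248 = 15.92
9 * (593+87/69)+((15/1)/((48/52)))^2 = 5612.41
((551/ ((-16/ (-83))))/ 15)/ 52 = 45733/ 12480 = 3.66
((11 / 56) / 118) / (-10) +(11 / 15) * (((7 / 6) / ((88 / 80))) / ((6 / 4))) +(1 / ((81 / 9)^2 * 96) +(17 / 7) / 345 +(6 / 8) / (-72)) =190238537 / 369321120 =0.52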